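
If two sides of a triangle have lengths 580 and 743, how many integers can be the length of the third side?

The third side lies in the open interval (163, 1323).
Integers from 164 to 1322 inclusive: 1322 − 164 + 1 = 1159.

1159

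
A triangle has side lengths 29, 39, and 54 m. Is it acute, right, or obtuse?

Compare the square of the longest side to the sum of squares of the other two: 29² + 39² = 2362 < 2916 = 54².

obtuse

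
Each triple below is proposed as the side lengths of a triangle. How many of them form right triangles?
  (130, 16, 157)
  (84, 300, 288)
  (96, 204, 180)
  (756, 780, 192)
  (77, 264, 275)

4

(130,16,157): 16+130 ≤ 157, not a triangle
(84,300,288): 84²+288² = 90000 = 300² → right
(96,204,180): 96²+180² = 41616 = 204² → right
(756,780,192): 192²+756² = 608400 = 780² → right
(77,264,275): 77²+264² = 75625 = 275² → right
4 of the 5 are right.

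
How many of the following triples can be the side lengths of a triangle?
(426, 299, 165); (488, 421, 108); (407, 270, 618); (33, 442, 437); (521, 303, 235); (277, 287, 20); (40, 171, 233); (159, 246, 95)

(165,299,426): 165+299 > 426 → valid
(108,421,488): 108+421 > 488 → valid
(270,407,618): 270+407 > 618 → valid
(33,437,442): 33+437 > 442 → valid
(235,303,521): 235+303 > 521 → valid
(20,277,287): 20+277 > 287 → valid
(40,171,233): 40+171 ≤ 233 → not valid
(95,159,246): 95+159 > 246 → valid
7 of the 8 triples form a triangle.

7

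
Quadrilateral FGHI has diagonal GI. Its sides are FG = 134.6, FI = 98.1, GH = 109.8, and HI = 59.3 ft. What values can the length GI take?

From triangle FGI: |134.6 − 98.1| < GI < 134.6 + 98.1, i.e. 36.5 < GI < 232.7.
From triangle HGI: 50.5 < GI < 169.1.
Both must hold, so GI lies in the intersection.

50.5 < GI < 169.1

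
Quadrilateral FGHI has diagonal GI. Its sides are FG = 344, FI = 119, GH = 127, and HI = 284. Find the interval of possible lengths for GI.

From triangle FGI: |344 − 119| < GI < 344 + 119, i.e. 225 < GI < 463.
From triangle HGI: 157 < GI < 411.
Both must hold, so GI lies in the intersection.

225 < GI < 411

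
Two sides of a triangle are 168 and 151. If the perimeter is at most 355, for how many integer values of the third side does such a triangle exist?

19

Triangle inequality: 17 < x < 319. Perimeter ≤ 355 gives x ≤ 355 − 168 − 151 = 36.
So 17 < x ≤ 36; integers 18 through 36: 19 values.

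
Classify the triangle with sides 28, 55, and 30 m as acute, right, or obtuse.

obtuse

Compare the square of the longest side to the sum of squares of the other two: 28² + 30² = 1684 < 3025 = 55².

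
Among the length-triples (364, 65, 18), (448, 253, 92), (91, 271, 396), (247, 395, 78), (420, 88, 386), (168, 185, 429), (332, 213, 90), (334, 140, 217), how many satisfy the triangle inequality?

2

(18,65,364): 18+65 ≤ 364 → not valid
(92,253,448): 92+253 ≤ 448 → not valid
(91,271,396): 91+271 ≤ 396 → not valid
(78,247,395): 78+247 ≤ 395 → not valid
(88,386,420): 88+386 > 420 → valid
(168,185,429): 168+185 ≤ 429 → not valid
(90,213,332): 90+213 ≤ 332 → not valid
(140,217,334): 140+217 > 334 → valid
2 of the 8 triples form a triangle.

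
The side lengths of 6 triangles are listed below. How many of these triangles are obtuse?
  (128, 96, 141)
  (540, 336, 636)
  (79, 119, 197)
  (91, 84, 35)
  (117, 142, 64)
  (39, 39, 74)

3

(128,96,141): 96²+128² = 25600 > 19881 = 141² → acute
(540,336,636): 336²+540² = 404496 = 636² → right
(79,119,197): 79²+119² = 20402 < 38809 = 197² → obtuse
(91,84,35): 35²+84² = 8281 = 91² → right
(117,142,64): 64²+117² = 17785 < 20164 = 142² → obtuse
(39,39,74): 39²+39² = 3042 < 5476 = 74² → obtuse
3 of the 6 are obtuse.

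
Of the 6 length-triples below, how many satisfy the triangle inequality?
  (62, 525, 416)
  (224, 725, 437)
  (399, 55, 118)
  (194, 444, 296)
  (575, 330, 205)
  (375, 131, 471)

(62,416,525): 62+416 ≤ 525 → not valid
(224,437,725): 224+437 ≤ 725 → not valid
(55,118,399): 55+118 ≤ 399 → not valid
(194,296,444): 194+296 > 444 → valid
(205,330,575): 205+330 ≤ 575 → not valid
(131,375,471): 131+375 > 471 → valid
2 of the 6 triples form a triangle.

2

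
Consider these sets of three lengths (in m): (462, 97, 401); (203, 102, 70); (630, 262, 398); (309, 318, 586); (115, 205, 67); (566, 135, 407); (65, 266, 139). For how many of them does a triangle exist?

(97,401,462): 97+401 > 462 → valid
(70,102,203): 70+102 ≤ 203 → not valid
(262,398,630): 262+398 > 630 → valid
(309,318,586): 309+318 > 586 → valid
(67,115,205): 67+115 ≤ 205 → not valid
(135,407,566): 135+407 ≤ 566 → not valid
(65,139,266): 65+139 ≤ 266 → not valid
3 of the 7 triples form a triangle.

3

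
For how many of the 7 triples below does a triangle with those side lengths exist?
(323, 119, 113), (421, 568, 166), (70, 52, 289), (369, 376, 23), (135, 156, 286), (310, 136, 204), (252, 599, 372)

5

(113,119,323): 113+119 ≤ 323 → not valid
(166,421,568): 166+421 > 568 → valid
(52,70,289): 52+70 ≤ 289 → not valid
(23,369,376): 23+369 > 376 → valid
(135,156,286): 135+156 > 286 → valid
(136,204,310): 136+204 > 310 → valid
(252,372,599): 252+372 > 599 → valid
5 of the 7 triples form a triangle.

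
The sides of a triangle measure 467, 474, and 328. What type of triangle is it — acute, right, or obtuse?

Compare the square of the longest side to the sum of squares of the other two: 328² + 467² = 325673 > 224676 = 474².

acute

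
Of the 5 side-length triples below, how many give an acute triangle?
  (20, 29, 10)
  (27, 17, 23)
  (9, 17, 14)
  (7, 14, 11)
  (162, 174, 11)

(20,29,10): 10²+20² = 500 < 841 = 29² → obtuse
(27,17,23): 17²+23² = 818 > 729 = 27² → acute
(9,17,14): 9²+14² = 277 < 289 = 17² → obtuse
(7,14,11): 7²+11² = 170 < 196 = 14² → obtuse
(162,174,11): 11+162 ≤ 174, not a triangle
1 of the 5 is acute.

1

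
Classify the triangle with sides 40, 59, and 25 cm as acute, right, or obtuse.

Compare the square of the longest side to the sum of squares of the other two: 25² + 40² = 2225 < 3481 = 59².

obtuse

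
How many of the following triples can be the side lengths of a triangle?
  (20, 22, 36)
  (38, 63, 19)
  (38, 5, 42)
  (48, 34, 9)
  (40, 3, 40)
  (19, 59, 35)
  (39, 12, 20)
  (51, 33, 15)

(20,22,36): 20+22 > 36 → valid
(19,38,63): 19+38 ≤ 63 → not valid
(5,38,42): 5+38 > 42 → valid
(9,34,48): 9+34 ≤ 48 → not valid
(3,40,40): 3+40 > 40 → valid
(19,35,59): 19+35 ≤ 59 → not valid
(12,20,39): 12+20 ≤ 39 → not valid
(15,33,51): 15+33 ≤ 51 → not valid
3 of the 8 triples form a triangle.

3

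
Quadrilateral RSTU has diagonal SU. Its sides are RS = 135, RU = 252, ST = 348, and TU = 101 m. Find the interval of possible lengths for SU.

From triangle RSU: |135 − 252| < SU < 135 + 252, i.e. 117 < SU < 387.
From triangle TSU: 247 < SU < 449.
Both must hold, so SU lies in the intersection.

247 < SU < 387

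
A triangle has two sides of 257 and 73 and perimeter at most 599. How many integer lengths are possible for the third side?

85

Triangle inequality: 184 < x < 330. Perimeter ≤ 599 gives x ≤ 599 − 257 − 73 = 269.
So 184 < x ≤ 269; integers 185 through 269: 85 values.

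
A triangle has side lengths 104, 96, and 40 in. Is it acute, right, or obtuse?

right

Compare the square of the longest side to the sum of squares of the other two: 40² + 96² = 10816 = 104².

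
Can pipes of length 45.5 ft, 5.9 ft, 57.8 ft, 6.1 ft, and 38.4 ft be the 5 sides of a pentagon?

A pentagon exists iff every side is shorter than the sum of the others — equivalently, the longest side is less than the sum of the rest.
Longest side 57.8 < 95.9 (sum of the remaining 4), so yes.

Yes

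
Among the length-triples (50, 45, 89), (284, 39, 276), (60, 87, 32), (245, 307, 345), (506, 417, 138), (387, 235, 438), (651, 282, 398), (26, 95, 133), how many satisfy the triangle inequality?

(45,50,89): 45+50 > 89 → valid
(39,276,284): 39+276 > 284 → valid
(32,60,87): 32+60 > 87 → valid
(245,307,345): 245+307 > 345 → valid
(138,417,506): 138+417 > 506 → valid
(235,387,438): 235+387 > 438 → valid
(282,398,651): 282+398 > 651 → valid
(26,95,133): 26+95 ≤ 133 → not valid
7 of the 8 triples form a triangle.

7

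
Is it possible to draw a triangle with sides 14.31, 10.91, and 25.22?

The two shorter sides sum to 25.22, exactly equal to the longest side 25.22.
That gives only a degenerate (flat) triangle — the inequality must be strict.

No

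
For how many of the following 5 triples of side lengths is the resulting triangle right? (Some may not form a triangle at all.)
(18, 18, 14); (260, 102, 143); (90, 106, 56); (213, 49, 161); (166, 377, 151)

1

(18,18,14): 14²+18² = 520 > 324 = 18² → acute
(260,102,143): 102+143 ≤ 260, not a triangle
(90,106,56): 56²+90² = 11236 = 106² → right
(213,49,161): 49+161 ≤ 213, not a triangle
(166,377,151): 151+166 ≤ 377, not a triangle
1 of the 5 is right.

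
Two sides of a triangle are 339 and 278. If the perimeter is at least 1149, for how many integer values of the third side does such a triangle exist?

85

Triangle inequality: 61 < x < 617. Perimeter ≥ 1149 gives x ≥ 1149 − 339 − 278 = 532.
So 532 ≤ x < 617; integers 532 through 616: 85 values.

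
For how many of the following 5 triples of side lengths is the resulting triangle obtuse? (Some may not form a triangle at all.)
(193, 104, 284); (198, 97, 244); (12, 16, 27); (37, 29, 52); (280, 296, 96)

4

(193,104,284): 104²+193² = 48065 < 80656 = 284² → obtuse
(198,97,244): 97²+198² = 48613 < 59536 = 244² → obtuse
(12,16,27): 12²+16² = 400 < 729 = 27² → obtuse
(37,29,52): 29²+37² = 2210 < 2704 = 52² → obtuse
(280,296,96): 96²+280² = 87616 = 296² → right
4 of the 5 are obtuse.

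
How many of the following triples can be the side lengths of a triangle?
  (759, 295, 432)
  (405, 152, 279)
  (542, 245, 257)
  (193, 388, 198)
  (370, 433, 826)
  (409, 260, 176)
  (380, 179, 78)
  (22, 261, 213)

(295,432,759): 295+432 ≤ 759 → not valid
(152,279,405): 152+279 > 405 → valid
(245,257,542): 245+257 ≤ 542 → not valid
(193,198,388): 193+198 > 388 → valid
(370,433,826): 370+433 ≤ 826 → not valid
(176,260,409): 176+260 > 409 → valid
(78,179,380): 78+179 ≤ 380 → not valid
(22,213,261): 22+213 ≤ 261 → not valid
3 of the 8 triples form a triangle.

3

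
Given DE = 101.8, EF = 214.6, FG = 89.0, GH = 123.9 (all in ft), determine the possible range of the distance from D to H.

The maximum is all hops collinear in one direction: 101.8 + 214.6 + 89.0 + 123.9 = 529.3.
The longest hop is 214.6; the others sum to 314.7. Since 214.6 ≤ 314.7, the path can fold back on itself completely, so the minimum distance is 0.

0 ≤ DH ≤ 529.3 ft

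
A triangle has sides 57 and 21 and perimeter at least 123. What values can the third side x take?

Triangle inequality alone gives 36 < x < 78.
The perimeter condition gives x ≥ 123 − 57 − 21 = 45.
Intersecting the two: 45 ≤ x < 78.

45 ≤ x < 78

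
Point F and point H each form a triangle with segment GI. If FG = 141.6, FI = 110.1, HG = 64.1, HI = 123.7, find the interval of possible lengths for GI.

59.6 < GI < 187.8

From triangle FGI: |141.6 − 110.1| < GI < 141.6 + 110.1, i.e. 31.5 < GI < 251.7.
From triangle HGI: 59.6 < GI < 187.8.
Both must hold, so GI lies in the intersection.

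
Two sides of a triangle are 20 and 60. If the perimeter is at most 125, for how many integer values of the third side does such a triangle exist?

5

Triangle inequality: 40 < x < 80. Perimeter ≤ 125 gives x ≤ 125 − 20 − 60 = 45.
So 40 < x ≤ 45; integers 41 through 45: 5 values.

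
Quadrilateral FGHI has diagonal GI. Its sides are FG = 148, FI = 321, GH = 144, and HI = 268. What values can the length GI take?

173 < GI < 412

From triangle FGI: |148 − 321| < GI < 148 + 321, i.e. 173 < GI < 469.
From triangle HGI: 124 < GI < 412.
Both must hold, so GI lies in the intersection.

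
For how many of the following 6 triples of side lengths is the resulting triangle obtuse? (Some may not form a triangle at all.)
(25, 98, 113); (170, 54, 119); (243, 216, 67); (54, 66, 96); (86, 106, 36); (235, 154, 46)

(25,98,113): 25²+98² = 10229 < 12769 = 113² → obtuse
(170,54,119): 54²+119² = 17077 < 28900 = 170² → obtuse
(243,216,67): 67²+216² = 51145 < 59049 = 243² → obtuse
(54,66,96): 54²+66² = 7272 < 9216 = 96² → obtuse
(86,106,36): 36²+86² = 8692 < 11236 = 106² → obtuse
(235,154,46): 46+154 ≤ 235, not a triangle
5 of the 6 are obtuse.

5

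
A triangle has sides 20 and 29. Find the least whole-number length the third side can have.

The third side must be strictly greater than |20 − 29| = 9.
The smallest integer above 9 is 10.

10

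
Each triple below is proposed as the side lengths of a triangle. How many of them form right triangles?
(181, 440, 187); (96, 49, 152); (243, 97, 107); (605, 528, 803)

1

(181,440,187): 181+187 ≤ 440, not a triangle
(96,49,152): 49+96 ≤ 152, not a triangle
(243,97,107): 97+107 ≤ 243, not a triangle
(605,528,803): 528²+605² = 644809 = 803² → right
1 of the 4 is right.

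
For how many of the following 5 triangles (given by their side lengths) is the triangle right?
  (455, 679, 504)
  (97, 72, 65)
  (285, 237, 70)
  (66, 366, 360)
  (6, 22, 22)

3

(455,679,504): 455²+504² = 461041 = 679² → right
(97,72,65): 65²+72² = 9409 = 97² → right
(285,237,70): 70²+237² = 61069 < 81225 = 285² → obtuse
(66,366,360): 66²+360² = 133956 = 366² → right
(6,22,22): 6²+22² = 520 > 484 = 22² → acute
3 of the 5 are right.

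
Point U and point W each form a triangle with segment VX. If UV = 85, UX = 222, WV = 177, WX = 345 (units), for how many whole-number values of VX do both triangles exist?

From triangle UVX: 137 < VX < 307.
From triangle WVX: 168 < VX < 522.
Intersection: 168 < VX < 307, so integers 169 through 306: 138 values.

138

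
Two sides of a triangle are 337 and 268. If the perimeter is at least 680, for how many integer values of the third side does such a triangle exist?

Triangle inequality: 69 < x < 605. Perimeter ≥ 680 gives x ≥ 680 − 337 − 268 = 75.
So 75 ≤ x < 605; integers 75 through 604: 530 values.

530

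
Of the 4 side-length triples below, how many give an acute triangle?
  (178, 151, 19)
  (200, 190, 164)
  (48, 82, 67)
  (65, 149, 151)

3

(178,151,19): 19+151 ≤ 178, not a triangle
(200,190,164): 164²+190² = 62996 > 40000 = 200² → acute
(48,82,67): 48²+67² = 6793 > 6724 = 82² → acute
(65,149,151): 65²+149² = 26426 > 22801 = 151² → acute
3 of the 4 are acute.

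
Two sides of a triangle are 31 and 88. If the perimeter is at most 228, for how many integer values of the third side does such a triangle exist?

Triangle inequality: 57 < x < 119. Perimeter ≤ 228 gives x ≤ 228 − 31 − 88 = 109.
So 57 < x ≤ 109; integers 58 through 109: 52 values.

52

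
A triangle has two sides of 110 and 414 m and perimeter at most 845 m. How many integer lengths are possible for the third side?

Triangle inequality: 304 < x < 524. Perimeter ≤ 845 gives x ≤ 845 − 110 − 414 = 321.
So 304 < x ≤ 321; integers 305 through 321: 17 values.

17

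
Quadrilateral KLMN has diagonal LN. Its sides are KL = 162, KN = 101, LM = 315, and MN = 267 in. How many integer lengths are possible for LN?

From triangle KLN: 61 < LN < 263.
From triangle MLN: 48 < LN < 582.
Intersection: 61 < LN < 263, so integers 62 through 262: 201 values.

201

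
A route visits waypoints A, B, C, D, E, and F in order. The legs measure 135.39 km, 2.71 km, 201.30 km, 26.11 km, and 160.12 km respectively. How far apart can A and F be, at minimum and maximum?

The maximum is all hops collinear in one direction: 135.39 + 2.71 + 201.30 + 26.11 + 160.12 = 525.63.
The longest hop is 201.30; the others sum to 324.33. Since 201.30 ≤ 324.33, the path can fold back on itself completely, so the minimum distance is 0.

0 ≤ AF ≤ 525.63 km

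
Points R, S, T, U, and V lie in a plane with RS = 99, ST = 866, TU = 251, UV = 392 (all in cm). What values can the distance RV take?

The maximum is all hops collinear in one direction: 99 + 866 + 251 + 392 = 1608.
The longest hop is 866; the others sum to 742. Folding the others back against it leaves at least 866 − 742 = 124.

124 ≤ RV ≤ 1608 cm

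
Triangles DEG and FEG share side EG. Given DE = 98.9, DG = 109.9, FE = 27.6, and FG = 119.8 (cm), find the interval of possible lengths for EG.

From triangle DEG: |98.9 − 109.9| < EG < 98.9 + 109.9, i.e. 11.0 < EG < 208.8.
From triangle FEG: 92.2 < EG < 147.4.
Both must hold, so EG lies in the intersection.

92.2 < EG < 147.4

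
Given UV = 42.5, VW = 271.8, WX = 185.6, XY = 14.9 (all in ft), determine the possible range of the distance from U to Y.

The maximum is all hops collinear in one direction: 42.5 + 271.8 + 185.6 + 14.9 = 514.8.
The longest hop is 271.8; the others sum to 243.0. Folding the others back against it leaves at least 271.8 − 243.0 = 28.8.

28.8 ≤ UY ≤ 514.8 ft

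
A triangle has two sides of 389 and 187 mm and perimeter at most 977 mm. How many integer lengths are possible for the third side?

Triangle inequality: 202 < x < 576. Perimeter ≤ 977 gives x ≤ 977 − 389 − 187 = 401.
So 202 < x ≤ 401; integers 203 through 401: 199 values.

199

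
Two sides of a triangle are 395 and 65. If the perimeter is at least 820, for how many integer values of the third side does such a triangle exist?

100

Triangle inequality: 330 < x < 460. Perimeter ≥ 820 gives x ≥ 820 − 395 − 65 = 360.
So 360 ≤ x < 460; integers 360 through 459: 100 values.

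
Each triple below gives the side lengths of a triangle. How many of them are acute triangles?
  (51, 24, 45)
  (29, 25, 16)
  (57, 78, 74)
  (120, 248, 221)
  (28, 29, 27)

4

(51,24,45): 24²+45² = 2601 = 51² → right
(29,25,16): 16²+25² = 881 > 841 = 29² → acute
(57,78,74): 57²+74² = 8725 > 6084 = 78² → acute
(120,248,221): 120²+221² = 63241 > 61504 = 248² → acute
(28,29,27): 27²+28² = 1513 > 841 = 29² → acute
4 of the 5 are acute.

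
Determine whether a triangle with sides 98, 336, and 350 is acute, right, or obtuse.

Compare the square of the longest side to the sum of squares of the other two: 98² + 336² = 122500 = 350².

right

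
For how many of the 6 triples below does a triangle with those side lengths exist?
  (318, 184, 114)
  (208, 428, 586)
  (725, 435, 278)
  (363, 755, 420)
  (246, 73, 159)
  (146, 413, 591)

2

(114,184,318): 114+184 ≤ 318 → not valid
(208,428,586): 208+428 > 586 → valid
(278,435,725): 278+435 ≤ 725 → not valid
(363,420,755): 363+420 > 755 → valid
(73,159,246): 73+159 ≤ 246 → not valid
(146,413,591): 146+413 ≤ 591 → not valid
2 of the 6 triples form a triangle.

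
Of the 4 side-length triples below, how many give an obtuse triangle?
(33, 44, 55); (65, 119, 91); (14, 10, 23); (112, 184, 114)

(33,44,55): 33²+44² = 3025 = 55² → right
(65,119,91): 65²+91² = 12506 < 14161 = 119² → obtuse
(14,10,23): 10²+14² = 296 < 529 = 23² → obtuse
(112,184,114): 112²+114² = 25540 < 33856 = 184² → obtuse
3 of the 4 are obtuse.

3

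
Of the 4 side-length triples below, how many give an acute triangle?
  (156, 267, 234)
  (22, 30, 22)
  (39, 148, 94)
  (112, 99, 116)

3

(156,267,234): 156²+234² = 79092 > 71289 = 267² → acute
(22,30,22): 22²+22² = 968 > 900 = 30² → acute
(39,148,94): 39+94 ≤ 148, not a triangle
(112,99,116): 99²+112² = 22345 > 13456 = 116² → acute
3 of the 4 are acute.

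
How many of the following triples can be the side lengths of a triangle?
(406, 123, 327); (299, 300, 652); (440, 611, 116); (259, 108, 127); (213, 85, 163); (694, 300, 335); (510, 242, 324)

(123,327,406): 123+327 > 406 → valid
(299,300,652): 299+300 ≤ 652 → not valid
(116,440,611): 116+440 ≤ 611 → not valid
(108,127,259): 108+127 ≤ 259 → not valid
(85,163,213): 85+163 > 213 → valid
(300,335,694): 300+335 ≤ 694 → not valid
(242,324,510): 242+324 > 510 → valid
3 of the 7 triples form a triangle.

3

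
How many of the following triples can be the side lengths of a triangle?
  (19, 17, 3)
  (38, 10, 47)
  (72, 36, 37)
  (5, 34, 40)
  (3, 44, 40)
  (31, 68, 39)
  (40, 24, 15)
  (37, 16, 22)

5

(3,17,19): 3+17 > 19 → valid
(10,38,47): 10+38 > 47 → valid
(36,37,72): 36+37 > 72 → valid
(5,34,40): 5+34 ≤ 40 → not valid
(3,40,44): 3+40 ≤ 44 → not valid
(31,39,68): 31+39 > 68 → valid
(15,24,40): 15+24 ≤ 40 → not valid
(16,22,37): 16+22 > 37 → valid
5 of the 8 triples form a triangle.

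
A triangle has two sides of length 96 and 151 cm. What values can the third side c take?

55 < c < 247 (cm)

By the triangle inequality, c must be less than 96 + 151 = 247 and greater than |96 − 151| = 55.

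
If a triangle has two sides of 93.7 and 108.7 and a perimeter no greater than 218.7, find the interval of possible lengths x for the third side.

Triangle inequality alone gives 15.0 < x < 202.4.
The perimeter condition gives x ≤ 218.7 − 93.7 − 108.7 = 16.3.
Intersecting the two: 15.0 < x ≤ 16.3.

15.0 < x ≤ 16.3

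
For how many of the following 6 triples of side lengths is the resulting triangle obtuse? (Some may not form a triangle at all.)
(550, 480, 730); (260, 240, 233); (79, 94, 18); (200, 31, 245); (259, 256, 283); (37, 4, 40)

2

(550,480,730): 480²+550² = 532900 = 730² → right
(260,240,233): 233²+240² = 111889 > 67600 = 260² → acute
(79,94,18): 18²+79² = 6565 < 8836 = 94² → obtuse
(200,31,245): 31+200 ≤ 245, not a triangle
(259,256,283): 256²+259² = 132617 > 80089 = 283² → acute
(37,4,40): 4²+37² = 1385 < 1600 = 40² → obtuse
2 of the 6 are obtuse.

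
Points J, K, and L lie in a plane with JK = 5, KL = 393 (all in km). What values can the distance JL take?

388 ≤ JL ≤ 398 km

By the triangle inequality, |5 − 393| ≤ JL ≤ 5 + 393.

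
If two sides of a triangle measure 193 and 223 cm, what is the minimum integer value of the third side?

31

The third side must be strictly greater than |193 − 223| = 30.
The smallest integer above 30 is 31.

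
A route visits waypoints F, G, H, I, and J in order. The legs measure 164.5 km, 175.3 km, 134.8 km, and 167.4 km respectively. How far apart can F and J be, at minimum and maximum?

The maximum is all hops collinear in one direction: 164.5 + 175.3 + 134.8 + 167.4 = 642.0.
The longest hop is 175.3; the others sum to 466.7. Since 175.3 ≤ 466.7, the path can fold back on itself completely, so the minimum distance is 0.

0 ≤ FJ ≤ 642.0 km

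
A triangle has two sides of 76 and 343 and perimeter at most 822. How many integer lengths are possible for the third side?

136

Triangle inequality: 267 < x < 419. Perimeter ≤ 822 gives x ≤ 822 − 76 − 343 = 403.
So 267 < x ≤ 403; integers 268 through 403: 136 values.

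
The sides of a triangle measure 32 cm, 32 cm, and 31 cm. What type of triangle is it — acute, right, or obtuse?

acute

Compare the square of the longest side to the sum of squares of the other two: 31² + 32² = 1985 > 1024 = 32².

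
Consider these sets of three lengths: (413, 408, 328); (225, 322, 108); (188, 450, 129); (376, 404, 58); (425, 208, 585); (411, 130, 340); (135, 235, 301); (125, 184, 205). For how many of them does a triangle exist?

7

(328,408,413): 328+408 > 413 → valid
(108,225,322): 108+225 > 322 → valid
(129,188,450): 129+188 ≤ 450 → not valid
(58,376,404): 58+376 > 404 → valid
(208,425,585): 208+425 > 585 → valid
(130,340,411): 130+340 > 411 → valid
(135,235,301): 135+235 > 301 → valid
(125,184,205): 125+184 > 205 → valid
7 of the 8 triples form a triangle.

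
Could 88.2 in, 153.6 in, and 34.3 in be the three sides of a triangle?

No

The longest side is 153.6, but the other two sum to only 122.5.
122.5 < 153.6, so the triangle inequality fails.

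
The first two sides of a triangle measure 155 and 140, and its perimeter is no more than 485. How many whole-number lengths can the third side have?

175

Triangle inequality: 15 < x < 295. Perimeter ≤ 485 gives x ≤ 485 − 155 − 140 = 190.
So 15 < x ≤ 190; integers 16 through 190: 175 values.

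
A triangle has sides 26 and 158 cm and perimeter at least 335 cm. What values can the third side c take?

Triangle inequality alone gives 132 < c < 184.
The perimeter condition gives c ≥ 335 − 26 − 158 = 151.
Intersecting the two: 151 ≤ c < 184.

151 ≤ c < 184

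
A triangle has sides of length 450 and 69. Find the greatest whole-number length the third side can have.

The third side must be strictly less than 450 + 69 = 519.
The largest integer below 519 is 518.

518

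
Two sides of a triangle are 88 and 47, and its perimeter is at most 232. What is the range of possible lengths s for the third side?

41 < s ≤ 97

Triangle inequality alone gives 41 < s < 135.
The perimeter condition gives s ≤ 232 − 88 − 47 = 97.
Intersecting the two: 41 < s ≤ 97.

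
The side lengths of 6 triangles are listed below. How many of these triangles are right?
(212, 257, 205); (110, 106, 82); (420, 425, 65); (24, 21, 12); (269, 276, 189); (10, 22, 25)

1

(212,257,205): 205²+212² = 86969 > 66049 = 257² → acute
(110,106,82): 82²+106² = 17960 > 12100 = 110² → acute
(420,425,65): 65²+420² = 180625 = 425² → right
(24,21,12): 12²+21² = 585 > 576 = 24² → acute
(269,276,189): 189²+269² = 108082 > 76176 = 276² → acute
(10,22,25): 10²+22² = 584 < 625 = 25² → obtuse
1 of the 6 is right.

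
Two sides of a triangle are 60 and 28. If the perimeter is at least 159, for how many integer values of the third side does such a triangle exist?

17

Triangle inequality: 32 < x < 88. Perimeter ≥ 159 gives x ≥ 159 − 60 − 28 = 71.
So 71 ≤ x < 88; integers 71 through 87: 17 values.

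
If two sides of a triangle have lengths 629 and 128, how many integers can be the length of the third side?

255

The third side lies in the open interval (501, 757).
Integers from 502 to 756 inclusive: 756 − 502 + 1 = 255.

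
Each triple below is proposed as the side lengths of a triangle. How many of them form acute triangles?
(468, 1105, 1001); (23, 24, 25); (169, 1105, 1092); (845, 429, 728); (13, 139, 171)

1

(468,1105,1001): 468²+1001² = 1221025 = 1105² → right
(23,24,25): 23²+24² = 1105 > 625 = 25² → acute
(169,1105,1092): 169²+1092² = 1221025 = 1105² → right
(845,429,728): 429²+728² = 714025 = 845² → right
(13,139,171): 13+139 ≤ 171, not a triangle
1 of the 5 is acute.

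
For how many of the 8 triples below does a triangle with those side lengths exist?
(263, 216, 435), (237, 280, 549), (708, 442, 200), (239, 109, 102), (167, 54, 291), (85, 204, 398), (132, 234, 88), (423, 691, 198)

1

(216,263,435): 216+263 > 435 → valid
(237,280,549): 237+280 ≤ 549 → not valid
(200,442,708): 200+442 ≤ 708 → not valid
(102,109,239): 102+109 ≤ 239 → not valid
(54,167,291): 54+167 ≤ 291 → not valid
(85,204,398): 85+204 ≤ 398 → not valid
(88,132,234): 88+132 ≤ 234 → not valid
(198,423,691): 198+423 ≤ 691 → not valid
1 of the 8 triples forms a triangle.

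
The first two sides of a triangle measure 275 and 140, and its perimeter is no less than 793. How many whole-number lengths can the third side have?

Triangle inequality: 135 < x < 415. Perimeter ≥ 793 gives x ≥ 793 − 275 − 140 = 378.
So 378 ≤ x < 415; integers 378 through 414: 37 values.

37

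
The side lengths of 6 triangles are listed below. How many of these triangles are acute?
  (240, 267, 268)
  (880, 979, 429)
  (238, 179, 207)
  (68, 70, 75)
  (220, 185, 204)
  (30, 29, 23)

5

(240,267,268): 240²+267² = 128889 > 71824 = 268² → acute
(880,979,429): 429²+880² = 958441 = 979² → right
(238,179,207): 179²+207² = 74890 > 56644 = 238² → acute
(68,70,75): 68²+70² = 9524 > 5625 = 75² → acute
(220,185,204): 185²+204² = 75841 > 48400 = 220² → acute
(30,29,23): 23²+29² = 1370 > 900 = 30² → acute
5 of the 6 are acute.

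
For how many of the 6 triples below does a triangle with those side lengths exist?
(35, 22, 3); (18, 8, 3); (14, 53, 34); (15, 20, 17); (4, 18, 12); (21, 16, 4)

1

(3,22,35): 3+22 ≤ 35 → not valid
(3,8,18): 3+8 ≤ 18 → not valid
(14,34,53): 14+34 ≤ 53 → not valid
(15,17,20): 15+17 > 20 → valid
(4,12,18): 4+12 ≤ 18 → not valid
(4,16,21): 4+16 ≤ 21 → not valid
1 of the 6 triples forms a triangle.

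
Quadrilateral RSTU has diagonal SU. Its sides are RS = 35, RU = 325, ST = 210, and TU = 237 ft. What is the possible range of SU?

From triangle RSU: |35 − 325| < SU < 35 + 325, i.e. 290 < SU < 360.
From triangle TSU: 27 < SU < 447.
Both must hold, so SU lies in the intersection.

290 < SU < 360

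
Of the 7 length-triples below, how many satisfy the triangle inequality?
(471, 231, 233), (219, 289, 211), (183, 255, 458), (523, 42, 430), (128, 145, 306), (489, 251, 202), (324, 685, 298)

(231,233,471): 231+233 ≤ 471 → not valid
(211,219,289): 211+219 > 289 → valid
(183,255,458): 183+255 ≤ 458 → not valid
(42,430,523): 42+430 ≤ 523 → not valid
(128,145,306): 128+145 ≤ 306 → not valid
(202,251,489): 202+251 ≤ 489 → not valid
(298,324,685): 298+324 ≤ 685 → not valid
1 of the 7 triples forms a triangle.

1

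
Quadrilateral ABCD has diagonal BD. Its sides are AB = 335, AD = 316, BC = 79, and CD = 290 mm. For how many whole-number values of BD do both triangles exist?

157

From triangle ABD: 19 < BD < 651.
From triangle CBD: 211 < BD < 369.
Intersection: 211 < BD < 369, so integers 212 through 368: 157 values.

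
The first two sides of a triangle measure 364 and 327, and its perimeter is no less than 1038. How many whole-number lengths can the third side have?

Triangle inequality: 37 < x < 691. Perimeter ≥ 1038 gives x ≥ 1038 − 364 − 327 = 347.
So 347 ≤ x < 691; integers 347 through 690: 344 values.

344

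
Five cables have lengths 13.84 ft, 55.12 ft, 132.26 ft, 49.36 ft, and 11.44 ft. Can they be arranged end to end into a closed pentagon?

For a pentagon, each side must be shorter than the sum of the others.
Here the longest side is 132.26, but the remaining 4 sides sum to only 129.76.

No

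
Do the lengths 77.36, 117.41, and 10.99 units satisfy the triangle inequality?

No

The longest side is 117.41, but the other two sum to only 88.35.
88.35 < 117.41, so the triangle inequality fails.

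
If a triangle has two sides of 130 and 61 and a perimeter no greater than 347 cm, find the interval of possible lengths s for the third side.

69 < s ≤ 156

Triangle inequality alone gives 69 < s < 191.
The perimeter condition gives s ≤ 347 − 130 − 61 = 156.
Intersecting the two: 69 < s ≤ 156.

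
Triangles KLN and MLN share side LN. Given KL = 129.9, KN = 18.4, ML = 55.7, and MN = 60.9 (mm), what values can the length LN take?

111.5 < LN < 116.6

From triangle KLN: |129.9 − 18.4| < LN < 129.9 + 18.4, i.e. 111.5 < LN < 148.3.
From triangle MLN: 5.2 < LN < 116.6.
Both must hold, so LN lies in the intersection.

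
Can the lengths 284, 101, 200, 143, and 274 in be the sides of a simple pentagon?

A pentagon exists iff every side is shorter than the sum of the others — equivalently, the longest side is less than the sum of the rest.
Longest side 284 < 718 (sum of the remaining 4), so yes.

Yes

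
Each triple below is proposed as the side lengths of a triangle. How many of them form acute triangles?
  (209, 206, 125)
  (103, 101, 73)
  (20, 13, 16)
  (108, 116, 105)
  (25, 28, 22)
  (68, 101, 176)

5

(209,206,125): 125²+206² = 58061 > 43681 = 209² → acute
(103,101,73): 73²+101² = 15530 > 10609 = 103² → acute
(20,13,16): 13²+16² = 425 > 400 = 20² → acute
(108,116,105): 105²+108² = 22689 > 13456 = 116² → acute
(25,28,22): 22²+25² = 1109 > 784 = 28² → acute
(68,101,176): 68+101 ≤ 176, not a triangle
5 of the 6 are acute.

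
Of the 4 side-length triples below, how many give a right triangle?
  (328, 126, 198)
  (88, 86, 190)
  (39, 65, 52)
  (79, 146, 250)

(328,126,198): 126+198 ≤ 328, not a triangle
(88,86,190): 86+88 ≤ 190, not a triangle
(39,65,52): 39²+52² = 4225 = 65² → right
(79,146,250): 79+146 ≤ 250, not a triangle
1 of the 4 is right.

1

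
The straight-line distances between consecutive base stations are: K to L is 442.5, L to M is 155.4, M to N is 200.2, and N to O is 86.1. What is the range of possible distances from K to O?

0.8 ≤ KO ≤ 884.2

The maximum is all hops collinear in one direction: 442.5 + 155.4 + 200.2 + 86.1 = 884.2.
The longest hop is 442.5; the others sum to 441.7. Folding the others back against it leaves at least 442.5 − 441.7 = 0.8.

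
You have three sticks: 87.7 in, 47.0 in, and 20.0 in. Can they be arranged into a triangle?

The longest side is 87.7, but the other two sum to only 67.0.
67.0 < 87.7, so the triangle inequality fails.

No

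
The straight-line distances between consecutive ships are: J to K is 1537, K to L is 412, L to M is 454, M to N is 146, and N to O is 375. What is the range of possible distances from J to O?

The maximum is all hops collinear in one direction: 1537 + 412 + 454 + 146 + 375 = 2924.
The longest hop is 1537; the others sum to 1387. Folding the others back against it leaves at least 1537 − 1387 = 150.

150 ≤ JO ≤ 2924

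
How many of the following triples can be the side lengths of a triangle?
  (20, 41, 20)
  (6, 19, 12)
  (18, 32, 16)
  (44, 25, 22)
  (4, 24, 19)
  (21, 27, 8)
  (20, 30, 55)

3

(20,20,41): 20+20 ≤ 41 → not valid
(6,12,19): 6+12 ≤ 19 → not valid
(16,18,32): 16+18 > 32 → valid
(22,25,44): 22+25 > 44 → valid
(4,19,24): 4+19 ≤ 24 → not valid
(8,21,27): 8+21 > 27 → valid
(20,30,55): 20+30 ≤ 55 → not valid
3 of the 7 triples form a triangle.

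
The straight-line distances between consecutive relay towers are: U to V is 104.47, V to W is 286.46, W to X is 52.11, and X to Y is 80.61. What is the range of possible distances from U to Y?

49.27 ≤ UY ≤ 523.65

The maximum is all hops collinear in one direction: 104.47 + 286.46 + 52.11 + 80.61 = 523.65.
The longest hop is 286.46; the others sum to 237.19. Folding the others back against it leaves at least 286.46 − 237.19 = 49.27.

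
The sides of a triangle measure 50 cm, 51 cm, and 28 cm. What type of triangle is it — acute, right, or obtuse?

Compare the square of the longest side to the sum of squares of the other two: 28² + 50² = 3284 > 2601 = 51².

acute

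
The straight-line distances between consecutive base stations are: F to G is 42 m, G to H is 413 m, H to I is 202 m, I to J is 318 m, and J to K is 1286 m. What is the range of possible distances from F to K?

311 ≤ FK ≤ 2261 m

The maximum is all hops collinear in one direction: 42 + 413 + 202 + 318 + 1286 = 2261.
The longest hop is 1286; the others sum to 975. Folding the others back against it leaves at least 1286 − 975 = 311.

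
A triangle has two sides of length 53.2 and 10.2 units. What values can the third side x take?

By the triangle inequality, x must be less than 53.2 + 10.2 = 63.4 and greater than |53.2 − 10.2| = 43.0.

43.0 < x < 63.4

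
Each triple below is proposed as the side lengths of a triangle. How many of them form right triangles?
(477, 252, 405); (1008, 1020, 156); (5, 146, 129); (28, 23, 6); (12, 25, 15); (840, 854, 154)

3

(477,252,405): 252²+405² = 227529 = 477² → right
(1008,1020,156): 156²+1008² = 1040400 = 1020² → right
(5,146,129): 5+129 ≤ 146, not a triangle
(28,23,6): 6²+23² = 565 < 784 = 28² → obtuse
(12,25,15): 12²+15² = 369 < 625 = 25² → obtuse
(840,854,154): 154²+840² = 729316 = 854² → right
3 of the 6 are right.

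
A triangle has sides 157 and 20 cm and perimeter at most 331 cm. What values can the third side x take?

Triangle inequality alone gives 137 < x < 177.
The perimeter condition gives x ≤ 331 − 157 − 20 = 154.
Intersecting the two: 137 < x ≤ 154.

137 < x ≤ 154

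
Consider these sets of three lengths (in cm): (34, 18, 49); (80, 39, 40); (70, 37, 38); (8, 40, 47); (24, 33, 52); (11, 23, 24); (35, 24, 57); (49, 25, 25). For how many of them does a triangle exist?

7

(18,34,49): 18+34 > 49 → valid
(39,40,80): 39+40 ≤ 80 → not valid
(37,38,70): 37+38 > 70 → valid
(8,40,47): 8+40 > 47 → valid
(24,33,52): 24+33 > 52 → valid
(11,23,24): 11+23 > 24 → valid
(24,35,57): 24+35 > 57 → valid
(25,25,49): 25+25 > 49 → valid
7 of the 8 triples form a triangle.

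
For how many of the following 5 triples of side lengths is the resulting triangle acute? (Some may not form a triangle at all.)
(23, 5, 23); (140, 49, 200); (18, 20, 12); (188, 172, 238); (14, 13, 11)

(23,5,23): 5²+23² = 554 > 529 = 23² → acute
(140,49,200): 49+140 ≤ 200, not a triangle
(18,20,12): 12²+18² = 468 > 400 = 20² → acute
(188,172,238): 172²+188² = 64928 > 56644 = 238² → acute
(14,13,11): 11²+13² = 290 > 196 = 14² → acute
4 of the 5 are acute.

4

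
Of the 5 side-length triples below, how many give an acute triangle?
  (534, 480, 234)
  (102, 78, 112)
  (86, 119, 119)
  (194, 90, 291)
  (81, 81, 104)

3

(534,480,234): 234²+480² = 285156 = 534² → right
(102,78,112): 78²+102² = 16488 > 12544 = 112² → acute
(86,119,119): 86²+119² = 21557 > 14161 = 119² → acute
(194,90,291): 90+194 ≤ 291, not a triangle
(81,81,104): 81²+81² = 13122 > 10816 = 104² → acute
3 of the 5 are acute.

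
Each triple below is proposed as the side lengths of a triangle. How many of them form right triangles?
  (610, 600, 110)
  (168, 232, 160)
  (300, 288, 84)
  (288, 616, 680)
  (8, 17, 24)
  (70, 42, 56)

(610,600,110): 110²+600² = 372100 = 610² → right
(168,232,160): 160²+168² = 53824 = 232² → right
(300,288,84): 84²+288² = 90000 = 300² → right
(288,616,680): 288²+616² = 462400 = 680² → right
(8,17,24): 8²+17² = 353 < 576 = 24² → obtuse
(70,42,56): 42²+56² = 4900 = 70² → right
5 of the 6 are right.

5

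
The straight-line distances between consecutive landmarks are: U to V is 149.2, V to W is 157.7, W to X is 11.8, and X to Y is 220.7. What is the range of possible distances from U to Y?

0 ≤ UY ≤ 539.4

The maximum is all hops collinear in one direction: 149.2 + 157.7 + 11.8 + 220.7 = 539.4.
The longest hop is 220.7; the others sum to 318.7. Since 220.7 ≤ 318.7, the path can fold back on itself completely, so the minimum distance is 0.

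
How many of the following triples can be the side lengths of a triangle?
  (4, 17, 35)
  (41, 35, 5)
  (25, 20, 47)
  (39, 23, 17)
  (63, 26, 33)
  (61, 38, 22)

1

(4,17,35): 4+17 ≤ 35 → not valid
(5,35,41): 5+35 ≤ 41 → not valid
(20,25,47): 20+25 ≤ 47 → not valid
(17,23,39): 17+23 > 39 → valid
(26,33,63): 26+33 ≤ 63 → not valid
(22,38,61): 22+38 ≤ 61 → not valid
1 of the 6 triples forms a triangle.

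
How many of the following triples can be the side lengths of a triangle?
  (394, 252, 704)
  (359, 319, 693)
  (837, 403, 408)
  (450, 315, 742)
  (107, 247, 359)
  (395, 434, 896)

1

(252,394,704): 252+394 ≤ 704 → not valid
(319,359,693): 319+359 ≤ 693 → not valid
(403,408,837): 403+408 ≤ 837 → not valid
(315,450,742): 315+450 > 742 → valid
(107,247,359): 107+247 ≤ 359 → not valid
(395,434,896): 395+434 ≤ 896 → not valid
1 of the 6 triples forms a triangle.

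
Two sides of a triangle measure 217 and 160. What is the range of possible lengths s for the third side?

57 < s < 377

By the triangle inequality, s must be less than 217 + 160 = 377 and greater than |217 − 160| = 57.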